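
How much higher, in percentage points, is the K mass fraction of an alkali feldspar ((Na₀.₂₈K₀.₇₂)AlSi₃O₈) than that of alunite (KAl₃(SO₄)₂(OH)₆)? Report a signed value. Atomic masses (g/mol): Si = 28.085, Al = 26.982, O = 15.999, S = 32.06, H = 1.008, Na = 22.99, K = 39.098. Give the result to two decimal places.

0.84 percentage points

M((Na₀.₂₈K₀.₇₂)AlSi₃O₈) = 273.817 g/mol, so wt% K = 28.151/273.817 × 100 = 10.28%.
M(KAl₃(SO₄)₂(OH)₆) = 414.198 g/mol, so wt% K = 39.098/414.198 × 100 = 9.44%.
10.28 − 9.44 = 0.84 pp.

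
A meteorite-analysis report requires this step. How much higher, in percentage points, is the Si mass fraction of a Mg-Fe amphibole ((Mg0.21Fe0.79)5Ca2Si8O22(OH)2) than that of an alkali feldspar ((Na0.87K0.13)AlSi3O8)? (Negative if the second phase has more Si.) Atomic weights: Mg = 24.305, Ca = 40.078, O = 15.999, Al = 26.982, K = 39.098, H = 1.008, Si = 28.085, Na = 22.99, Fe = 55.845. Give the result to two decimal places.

First mineral: 224.680 g Si in 936.936 g formula = 23.98 wt% Si.
Second mineral: 84.255 g Si in 264.313 g formula = 31.88 wt% Si.
23.98% − 31.88% gives a difference of -7.90 percentage points.

-7.90 percentage points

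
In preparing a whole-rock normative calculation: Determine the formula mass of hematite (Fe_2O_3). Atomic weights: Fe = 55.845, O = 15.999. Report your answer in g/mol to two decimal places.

159.69 g/mol

Fe: 2 × 55.845 = 111.6900
O: 3 × 15.999 = 47.9970
Summing the contributions gives the formula mass.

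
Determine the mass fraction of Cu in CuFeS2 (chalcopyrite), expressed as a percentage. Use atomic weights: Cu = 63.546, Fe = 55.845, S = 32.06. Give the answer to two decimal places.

M(CuFeS2) = 183.511 g/mol.
Cu contributes 1 × 63.546 = 63.546 g per mole.
63.546/183.511 = 0.3463 → 34.63%.

34.63 mass %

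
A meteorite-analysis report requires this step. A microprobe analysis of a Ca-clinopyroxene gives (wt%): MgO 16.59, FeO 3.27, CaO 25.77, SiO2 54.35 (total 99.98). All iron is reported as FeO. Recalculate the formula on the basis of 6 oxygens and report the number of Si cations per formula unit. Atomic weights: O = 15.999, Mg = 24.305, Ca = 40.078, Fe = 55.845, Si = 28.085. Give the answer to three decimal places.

1.991 Si apfu

16.59 wt% MgO ÷ 40.304 g/mol = 0.41162 mol, giving 0.41162 Mg and 0.41162 O.
3.27 wt% FeO ÷ 71.844 g/mol = 0.04552 mol, giving 0.04552 Fe and 0.04552 O.
25.77 wt% CaO ÷ 56.077 g/mol = 0.45955 mol, giving 0.45955 Ca and 0.45955 O.
54.35 wt% SiO2 ÷ 60.083 g/mol = 0.90458 mol, giving 0.90458 Si and 1.80916 O.
Oxygen sums to 2.72585; scaling by 6/2.72585 = 2.20115 puts the formula on 6 O.
Si: 0.90458 × 2.20115 = 1.991 atoms per formula unit.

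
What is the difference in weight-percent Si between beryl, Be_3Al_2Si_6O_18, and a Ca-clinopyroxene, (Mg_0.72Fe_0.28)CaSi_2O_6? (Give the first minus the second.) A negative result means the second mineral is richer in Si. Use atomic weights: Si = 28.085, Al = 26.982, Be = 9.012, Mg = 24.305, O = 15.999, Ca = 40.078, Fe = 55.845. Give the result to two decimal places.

6.43 percentage points

Si in Be_3Al_2Si_6O_18: molar mass 537.492 g/mol; 6×28.085 = 168.510 g → 31.35 wt%.
Si in (Mg_0.72Fe_0.28)CaSi_2O_6: molar mass 225.378 g/mol; 2×28.085 = 56.170 g → 24.92 wt%.
Difference = 31.35 − 24.92 = 6.43 percentage points.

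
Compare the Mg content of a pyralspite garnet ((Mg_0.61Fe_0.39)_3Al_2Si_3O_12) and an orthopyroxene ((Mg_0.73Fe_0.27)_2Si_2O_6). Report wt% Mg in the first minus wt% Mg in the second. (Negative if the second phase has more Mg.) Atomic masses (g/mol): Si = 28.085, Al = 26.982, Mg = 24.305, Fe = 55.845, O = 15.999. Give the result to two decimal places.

-6.18 percentage points

Mg in (Mg_0.61Fe_0.39)_3Al_2Si_3O_12: molar mass 440.024 g/mol; 1.83×24.305 = 44.478 g → 10.11 wt%.
Mg in (Mg_0.73Fe_0.27)_2Si_2O_6: molar mass 217.806 g/mol; 1.46×24.305 = 35.485 g → 16.29 wt%.
Difference = 10.11 − 16.29 = -6.18 percentage points.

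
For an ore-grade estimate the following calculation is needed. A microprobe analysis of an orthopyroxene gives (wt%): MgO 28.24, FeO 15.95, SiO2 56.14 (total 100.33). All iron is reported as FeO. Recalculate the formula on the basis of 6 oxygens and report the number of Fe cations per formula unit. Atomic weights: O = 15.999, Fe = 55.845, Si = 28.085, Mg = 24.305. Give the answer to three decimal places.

0.477 Fe apfu

28.24 wt% MgO ÷ 40.304 g/mol = 0.70067 mol, giving 0.70067 Mg and 0.70067 O.
15.95 wt% FeO ÷ 71.844 g/mol = 0.22201 mol, giving 0.22201 Fe and 0.22201 O.
56.14 wt% SiO2 ÷ 60.083 g/mol = 0.93437 mol, giving 0.93437 Si and 1.86874 O.
Oxygen sums to 2.79142; scaling by 6/2.79142 = 2.14944 puts the formula on 6 O.
Fe: 0.22201 × 2.14944 = 0.477 atoms per formula unit.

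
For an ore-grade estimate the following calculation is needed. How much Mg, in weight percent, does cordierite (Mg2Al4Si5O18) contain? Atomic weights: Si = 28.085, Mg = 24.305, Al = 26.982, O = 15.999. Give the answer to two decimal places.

Formula mass = 2*24.305 + 4*26.982 + 5*28.085 + 18*15.999 = 584.945 g/mol, of which 48.610 g is Mg.
So Mg makes up 48.610/584.945 = 0.0831 of the mass, i.e. 8.31%.

8.31 weight percent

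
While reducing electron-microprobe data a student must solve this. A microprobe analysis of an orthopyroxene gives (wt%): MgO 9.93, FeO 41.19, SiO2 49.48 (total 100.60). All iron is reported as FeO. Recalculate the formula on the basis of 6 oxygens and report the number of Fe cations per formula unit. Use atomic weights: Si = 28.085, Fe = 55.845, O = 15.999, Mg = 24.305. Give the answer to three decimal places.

1.395 Fe apfu

MgO: 9.93/40.304 = 0.24638 mol → 0.24638 mol Mg, 0.24638 mol O.
FeO: 41.19/71.844 = 0.57333 mol → 0.57333 mol Fe, 0.57333 mol O.
SiO2: 49.48/60.083 = 0.82353 mol → 0.82353 mol Si, 1.64706 mol O.
Total oxygen = 2.46677 mol. Normalization factor = 6/2.46677 = 2.43233.
Fe per 6 O = 0.57333 × 2.43233 = 1.395.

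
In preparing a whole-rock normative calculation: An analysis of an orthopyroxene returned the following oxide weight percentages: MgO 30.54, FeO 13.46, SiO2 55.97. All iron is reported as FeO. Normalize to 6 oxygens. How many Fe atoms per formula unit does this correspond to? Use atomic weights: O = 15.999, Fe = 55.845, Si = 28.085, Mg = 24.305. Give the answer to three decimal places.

0.400 Fe apfu

30.54 wt% MgO ÷ 40.304 g/mol = 0.75774 mol, giving 0.75774 Mg and 0.75774 O.
13.46 wt% FeO ÷ 71.844 g/mol = 0.18735 mol, giving 0.18735 Fe and 0.18735 O.
55.97 wt% SiO2 ÷ 60.083 g/mol = 0.93154 mol, giving 0.93154 Si and 1.86308 O.
Oxygen sums to 2.80817; scaling by 6/2.80817 = 2.13662 puts the formula on 6 O.
Fe: 0.18735 × 2.13662 = 0.400 atoms per formula unit.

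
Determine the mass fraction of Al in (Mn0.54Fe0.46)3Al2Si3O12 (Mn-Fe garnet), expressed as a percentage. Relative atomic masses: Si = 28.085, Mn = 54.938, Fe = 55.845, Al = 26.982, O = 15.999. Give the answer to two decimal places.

Molar mass of (Mn0.54Fe0.46)3Al2Si3O12: 1.62*54.938 + 1.38*55.845 + 2*26.982 + 3*28.085 + 12*15.999 = 496.273 g/mol.
Mass of Al per formula unit: 2 × 26.982 = 53.964 g.
Weight fraction Al = 53.964 / 496.273 = 0.1087.

10.87 weight percent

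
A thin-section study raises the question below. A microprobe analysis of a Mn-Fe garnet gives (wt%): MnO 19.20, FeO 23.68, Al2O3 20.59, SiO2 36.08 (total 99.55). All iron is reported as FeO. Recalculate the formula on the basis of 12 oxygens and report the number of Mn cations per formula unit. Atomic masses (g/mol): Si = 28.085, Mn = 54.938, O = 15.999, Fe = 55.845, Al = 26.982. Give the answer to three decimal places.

MnO (M=70.937): mol = 0.27066; Mn = 0.27066, O = 0.27066.
FeO (M=71.844): mol = 0.32960; Fe = 0.32960, O = 0.32960.
Al2O3 (M=101.961): mol = 0.20194; Al = 0.40388, O = 0.60582.
SiO2 (M=60.083): mol = 0.60050; Si = 0.60050, O = 1.20100.
ΣO = 2.40708; factor = 12/ΣO = 4.98529.
Mn apfu = 0.27066 × 4.98529 = 1.349.

1.349 Mn apfu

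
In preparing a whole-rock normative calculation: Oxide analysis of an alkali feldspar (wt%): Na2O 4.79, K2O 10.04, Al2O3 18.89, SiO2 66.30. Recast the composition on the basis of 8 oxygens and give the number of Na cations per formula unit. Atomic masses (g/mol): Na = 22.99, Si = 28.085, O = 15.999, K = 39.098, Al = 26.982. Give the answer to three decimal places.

Na2O: 4.79/61.979 = 0.07728 mol → 0.15456 mol Na, 0.07728 mol O.
K2O: 10.04/94.195 = 0.10659 mol → 0.21318 mol K, 0.10659 mol O.
Al2O3: 18.89/101.961 = 0.18527 mol → 0.37054 mol Al, 0.55581 mol O.
SiO2: 66.30/60.083 = 1.10347 mol → 1.10347 mol Si, 2.20694 mol O.
Total oxygen = 2.94662 mol. Normalization factor = 8/2.94662 = 2.71498.
Na per 8 O = 0.15456 × 2.71498 = 0.420.

0.420 Na apfu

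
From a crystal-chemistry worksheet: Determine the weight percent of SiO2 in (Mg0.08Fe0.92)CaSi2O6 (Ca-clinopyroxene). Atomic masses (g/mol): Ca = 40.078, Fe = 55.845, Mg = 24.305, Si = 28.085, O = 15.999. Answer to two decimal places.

M((Mg0.08Fe0.92)CaSi2O6) = 245.564 g/mol; M(SiO2) = 60.083 g/mol.
Moles SiO2 per formula unit = 2 Si ÷ 1 = 2.0000.
SiO2 fraction = (2.0000 × 60.083) / 245.564 = 120.166/245.564 = 0.4893.

48.93 wt%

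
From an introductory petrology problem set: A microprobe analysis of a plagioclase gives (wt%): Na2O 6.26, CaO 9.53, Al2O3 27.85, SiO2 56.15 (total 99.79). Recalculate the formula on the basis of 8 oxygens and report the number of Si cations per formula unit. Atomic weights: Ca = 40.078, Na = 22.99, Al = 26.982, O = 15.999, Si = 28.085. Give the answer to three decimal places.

6.26 wt% Na2O ÷ 61.979 g/mol = 0.10100 mol, giving 0.20200 Na and 0.10100 O.
9.53 wt% CaO ÷ 56.077 g/mol = 0.16994 mol, giving 0.16994 Ca and 0.16994 O.
27.85 wt% Al2O3 ÷ 101.961 g/mol = 0.27314 mol, giving 0.54628 Al and 0.81942 O.
56.15 wt% SiO2 ÷ 60.083 g/mol = 0.93454 mol, giving 0.93454 Si and 1.86908 O.
Oxygen sums to 2.95944; scaling by 8/2.95944 = 2.70321 puts the formula on 8 O.
Si: 0.93454 × 2.70321 = 2.526 atoms per formula unit.

2.526 Si apfu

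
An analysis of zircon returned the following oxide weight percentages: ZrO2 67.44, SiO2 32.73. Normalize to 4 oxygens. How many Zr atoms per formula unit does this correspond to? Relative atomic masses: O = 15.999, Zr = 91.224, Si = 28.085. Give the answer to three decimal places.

ZrO2: 67.44/123.222 = 0.54730 mol → 0.54730 mol Zr, 1.09460 mol O.
SiO2: 32.73/60.083 = 0.54475 mol → 0.54475 mol Si, 1.08950 mol O.
Total oxygen = 2.18410 mol. Normalization factor = 4/2.18410 = 1.83142.
Zr per 4 O = 0.54730 × 1.83142 = 1.002.

1.002 Zr apfu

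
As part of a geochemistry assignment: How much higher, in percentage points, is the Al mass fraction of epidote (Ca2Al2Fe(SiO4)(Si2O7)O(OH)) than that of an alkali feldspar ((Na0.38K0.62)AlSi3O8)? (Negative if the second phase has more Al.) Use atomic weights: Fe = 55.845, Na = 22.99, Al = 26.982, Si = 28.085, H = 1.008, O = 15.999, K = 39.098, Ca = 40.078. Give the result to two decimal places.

First mineral: 53.964 g Al in 483.215 g formula = 11.17 wt% Al.
Second mineral: 26.982 g Al in 272.206 g formula = 9.91 wt% Al.
11.17% − 9.91% gives a difference of 1.26 percentage points.

1.26 percentage points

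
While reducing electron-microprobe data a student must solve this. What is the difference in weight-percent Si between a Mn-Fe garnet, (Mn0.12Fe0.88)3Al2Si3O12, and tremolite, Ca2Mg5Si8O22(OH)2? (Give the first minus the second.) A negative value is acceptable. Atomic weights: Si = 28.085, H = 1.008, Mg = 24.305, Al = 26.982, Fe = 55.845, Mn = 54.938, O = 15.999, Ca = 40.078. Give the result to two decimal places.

M((Mn0.12Fe0.88)3Al2Si3O12) = 497.415 g/mol, so wt% Si = 84.255/497.415 × 100 = 16.94%.
M(Ca2Mg5Si8O22(OH)2) = 812.353 g/mol, so wt% Si = 224.680/812.353 × 100 = 27.66%.
16.94 − 27.66 = -10.72 pp.

-10.72 percentage points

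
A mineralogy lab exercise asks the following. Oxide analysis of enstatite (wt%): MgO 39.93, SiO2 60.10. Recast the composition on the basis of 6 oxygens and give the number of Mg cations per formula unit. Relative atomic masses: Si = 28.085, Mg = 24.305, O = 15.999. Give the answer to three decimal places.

1.987 Mg apfu

MgO (M=40.304): mol = 0.99072; Mg = 0.99072, O = 0.99072.
SiO2 (M=60.083): mol = 1.00028; Si = 1.00028, O = 2.00056.
ΣO = 2.99128; factor = 6/ΣO = 2.00583.
Mg apfu = 0.99072 × 2.00583 = 1.987.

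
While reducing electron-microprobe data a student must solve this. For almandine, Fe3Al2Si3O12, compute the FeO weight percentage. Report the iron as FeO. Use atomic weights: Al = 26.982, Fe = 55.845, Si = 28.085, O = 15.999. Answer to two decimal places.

Formula mass = 497.742 g/mol.
3 Fe → 3.0000 mol FeO per formula unit; M(FeO) = 71.844, so FeO mass = 215.532 g.
215.532/497.742 × 100 = 43.30 wt%.

43.30 wt%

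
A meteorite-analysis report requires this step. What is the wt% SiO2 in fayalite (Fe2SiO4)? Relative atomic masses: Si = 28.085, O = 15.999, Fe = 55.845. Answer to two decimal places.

M(Fe2SiO4) = 203.771 g/mol; M(SiO2) = 60.083 g/mol.
Moles SiO2 per formula unit = 1 Si ÷ 1 = 1.0000.
SiO2 fraction = (1.0000 × 60.083) / 203.771 = 60.083/203.771 = 0.2949.

29.49 wt%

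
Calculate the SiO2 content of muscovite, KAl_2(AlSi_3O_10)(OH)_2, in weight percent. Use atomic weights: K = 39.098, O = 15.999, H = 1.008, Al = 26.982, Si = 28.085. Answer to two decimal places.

45.25 wt%

Formula mass = 398.303 g/mol.
3 Si → 3.0000 mol SiO2 per formula unit; M(SiO2) = 60.083, so SiO2 mass = 180.249 g.
180.249/398.303 × 100 = 45.25 wt%.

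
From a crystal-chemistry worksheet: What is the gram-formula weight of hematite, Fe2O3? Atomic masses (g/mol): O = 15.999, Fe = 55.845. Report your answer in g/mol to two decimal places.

159.69 g/mol

The formula mass is the sum 2·55.845 + 3·15.999.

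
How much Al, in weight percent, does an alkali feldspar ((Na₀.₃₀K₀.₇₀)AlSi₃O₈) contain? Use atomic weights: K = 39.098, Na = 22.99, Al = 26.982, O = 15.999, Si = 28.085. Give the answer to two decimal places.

Molar mass of (Na₀.₃₀K₀.₇₀)AlSi₃O₈: 0.30×22.99 + 0.70×39.098 + 1×26.982 + 3×28.085 + 8×15.999 = 273.495 g/mol.
Mass of Al per formula unit: 1 × 26.982 = 26.982 g.
Weight fraction Al = 26.982 / 273.495 = 0.0987.

9.87 weight percent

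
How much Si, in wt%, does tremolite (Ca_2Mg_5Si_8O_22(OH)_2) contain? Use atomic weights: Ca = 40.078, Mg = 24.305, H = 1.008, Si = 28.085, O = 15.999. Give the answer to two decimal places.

27.66 wt%

M(Ca_2Mg_5Si_8O_22(OH)_2) = 812.353 g/mol.
Si contributes 8 × 28.085 = 224.680 g per mole.
224.680/812.353 = 0.2766 → 27.66%.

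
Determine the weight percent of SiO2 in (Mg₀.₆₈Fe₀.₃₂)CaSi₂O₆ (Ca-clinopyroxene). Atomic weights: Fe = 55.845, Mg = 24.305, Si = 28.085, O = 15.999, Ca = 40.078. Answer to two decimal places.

53.02 wt%

Molar mass of (Mg₀.₆₈Fe₀.₃₂)CaSi₂O₆ = 0.68·24.305 + 0.32·55.845 + 1·40.078 + 2·28.085 + 6·15.999 = 226.640 g/mol.
Each formula unit contains 2 Si, equivalent to 2/1 = 2.0000 mol SiO2.
M(SiO2) = 1×28.085 + 2×15.999 = 60.083 g/mol.
Mass of SiO2 per formula unit = 2.0000 × 60.083 = 120.166 g.
SiO2 wt% = 120.166 / 226.640 × 100 = 53.02%.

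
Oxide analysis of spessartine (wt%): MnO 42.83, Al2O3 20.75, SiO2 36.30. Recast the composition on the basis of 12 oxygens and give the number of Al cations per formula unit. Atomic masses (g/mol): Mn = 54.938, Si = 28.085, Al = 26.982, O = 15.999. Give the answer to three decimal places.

2.016 Al apfu

MnO (M=70.937): mol = 0.60378; Mn = 0.60378, O = 0.60378.
Al2O3 (M=101.961): mol = 0.20351; Al = 0.40702, O = 0.61053.
SiO2 (M=60.083): mol = 0.60416; Si = 0.60416, O = 1.20832.
ΣO = 2.42263; factor = 12/ΣO = 4.95329.
Al apfu = 0.40702 × 4.95329 = 2.016.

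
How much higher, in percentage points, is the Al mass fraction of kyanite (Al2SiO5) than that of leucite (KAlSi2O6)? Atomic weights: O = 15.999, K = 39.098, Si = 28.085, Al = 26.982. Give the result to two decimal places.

20.94 percentage points

Al in Al2SiO5: molar mass 162.044 g/mol; 2×26.982 = 53.964 g → 33.30 wt%.
Al in KAlSi2O6: molar mass 218.244 g/mol; 1×26.982 = 26.982 g → 12.36 wt%.
Difference = 33.30 − 12.36 = 20.94 percentage points.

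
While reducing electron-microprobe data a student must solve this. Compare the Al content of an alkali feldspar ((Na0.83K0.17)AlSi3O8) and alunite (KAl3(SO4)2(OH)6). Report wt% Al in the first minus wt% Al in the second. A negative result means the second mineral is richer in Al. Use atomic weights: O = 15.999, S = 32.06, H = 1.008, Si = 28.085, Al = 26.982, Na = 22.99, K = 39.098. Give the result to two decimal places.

M((Na0.83K0.17)AlSi3O8) = 264.957 g/mol, so wt% Al = 26.982/264.957 × 100 = 10.18%.
M(KAl3(SO4)2(OH)6) = 414.198 g/mol, so wt% Al = 80.946/414.198 × 100 = 19.54%.
10.18 − 19.54 = -9.36 pp.

-9.36 percentage points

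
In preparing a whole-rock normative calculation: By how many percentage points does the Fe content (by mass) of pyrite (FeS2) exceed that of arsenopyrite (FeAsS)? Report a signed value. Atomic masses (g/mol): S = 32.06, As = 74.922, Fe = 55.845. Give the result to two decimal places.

12.25 percentage points

First mineral: 55.845 g Fe in 119.965 g formula = 46.55 wt% Fe.
Second mineral: 55.845 g Fe in 162.827 g formula = 34.30 wt% Fe.
46.55% − 34.30% gives a difference of 12.25 percentage points.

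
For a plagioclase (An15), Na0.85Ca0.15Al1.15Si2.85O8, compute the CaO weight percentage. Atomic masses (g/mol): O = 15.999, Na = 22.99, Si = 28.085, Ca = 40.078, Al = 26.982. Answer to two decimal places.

3.18 wt%

Molar mass of Na0.85Ca0.15Al1.15Si2.85O8 = 0.85*22.99 + 0.15*40.078 + 1.15*26.982 + 2.85*28.085 + 8*15.999 = 264.617 g/mol.
Each formula unit contains 0.15 Ca, equivalent to 0.15/1 = 0.1500 mol CaO.
M(CaO) = 1×40.078 + 1×15.999 = 56.077 g/mol.
Mass of CaO per formula unit = 0.1500 × 56.077 = 8.412 g.
CaO wt% = 8.412 / 264.617 × 100 = 3.18%.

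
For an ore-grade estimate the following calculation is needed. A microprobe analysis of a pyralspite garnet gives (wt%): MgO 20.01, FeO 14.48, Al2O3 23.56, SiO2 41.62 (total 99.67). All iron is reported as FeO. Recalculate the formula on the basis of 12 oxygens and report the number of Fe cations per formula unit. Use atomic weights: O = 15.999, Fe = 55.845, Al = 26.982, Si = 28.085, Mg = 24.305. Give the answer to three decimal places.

MgO (M=40.304): mol = 0.49648; Mg = 0.49648, O = 0.49648.
FeO (M=71.844): mol = 0.20155; Fe = 0.20155, O = 0.20155.
Al2O3 (M=101.961): mol = 0.23107; Al = 0.46214, O = 0.69321.
SiO2 (M=60.083): mol = 0.69271; Si = 0.69271, O = 1.38542.
ΣO = 2.77666; factor = 12/ΣO = 4.32174.
Fe apfu = 0.20155 × 4.32174 = 0.871.

0.871 Fe apfu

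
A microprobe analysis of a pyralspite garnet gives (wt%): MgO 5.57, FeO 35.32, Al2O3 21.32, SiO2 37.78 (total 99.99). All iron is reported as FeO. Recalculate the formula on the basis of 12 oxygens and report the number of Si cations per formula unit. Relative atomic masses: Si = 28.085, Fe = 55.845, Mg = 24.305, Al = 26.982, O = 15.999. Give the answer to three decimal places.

MgO (M=40.304): mol = 0.13820; Mg = 0.13820, O = 0.13820.
FeO (M=71.844): mol = 0.49162; Fe = 0.49162, O = 0.49162.
Al2O3 (M=101.961): mol = 0.20910; Al = 0.41820, O = 0.62730.
SiO2 (M=60.083): mol = 0.62880; Si = 0.62880, O = 1.25760.
ΣO = 2.51472; factor = 12/ΣO = 4.77190.
Si apfu = 0.62880 × 4.77190 = 3.001.

3.001 Si apfu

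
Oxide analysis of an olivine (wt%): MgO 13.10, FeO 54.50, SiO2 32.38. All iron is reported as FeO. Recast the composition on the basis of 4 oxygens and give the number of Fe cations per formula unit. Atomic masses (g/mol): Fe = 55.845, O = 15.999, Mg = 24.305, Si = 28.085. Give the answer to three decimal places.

MgO: 13.10/40.304 = 0.32503 mol → 0.32503 mol Mg, 0.32503 mol O.
FeO: 54.50/71.844 = 0.75859 mol → 0.75859 mol Fe, 0.75859 mol O.
SiO2: 32.38/60.083 = 0.53892 mol → 0.53892 mol Si, 1.07784 mol O.
Total oxygen = 2.16146 mol. Normalization factor = 4/2.16146 = 1.85060.
Fe per 4 O = 0.75859 × 1.85060 = 1.404.

1.404 Fe apfu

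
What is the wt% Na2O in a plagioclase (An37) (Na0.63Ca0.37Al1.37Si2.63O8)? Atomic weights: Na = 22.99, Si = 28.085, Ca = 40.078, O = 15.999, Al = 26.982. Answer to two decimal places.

Molar mass of Na0.63Ca0.37Al1.37Si2.63O8 = 0.63·22.99 + 0.37·40.078 + 1.37·26.982 + 2.63·28.085 + 8·15.999 = 268.133 g/mol.
Each formula unit contains 0.63 Na, equivalent to 0.63/2 = 0.3150 mol Na2O.
M(Na2O) = 2×22.99 + 1×15.999 = 61.979 g/mol.
Mass of Na2O per formula unit = 0.3150 × 61.979 = 19.523 g.
Na2O wt% = 19.523 / 268.133 × 100 = 7.28%.

7.28 wt%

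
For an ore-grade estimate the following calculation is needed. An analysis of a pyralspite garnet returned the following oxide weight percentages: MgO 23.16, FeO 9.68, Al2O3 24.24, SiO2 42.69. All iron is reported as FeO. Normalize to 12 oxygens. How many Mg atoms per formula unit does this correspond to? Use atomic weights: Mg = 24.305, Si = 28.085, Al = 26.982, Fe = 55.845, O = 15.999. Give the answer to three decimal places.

MgO: 23.16/40.304 = 0.57463 mol → 0.57463 mol Mg, 0.57463 mol O.
FeO: 9.68/71.844 = 0.13474 mol → 0.13474 mol Fe, 0.13474 mol O.
Al2O3: 24.24/101.961 = 0.23774 mol → 0.47548 mol Al, 0.71322 mol O.
SiO2: 42.69/60.083 = 0.71052 mol → 0.71052 mol Si, 1.42104 mol O.
Total oxygen = 2.84363 mol. Normalization factor = 12/2.84363 = 4.21996.
Mg per 12 O = 0.57463 × 4.21996 = 2.425.

2.425 Mg apfu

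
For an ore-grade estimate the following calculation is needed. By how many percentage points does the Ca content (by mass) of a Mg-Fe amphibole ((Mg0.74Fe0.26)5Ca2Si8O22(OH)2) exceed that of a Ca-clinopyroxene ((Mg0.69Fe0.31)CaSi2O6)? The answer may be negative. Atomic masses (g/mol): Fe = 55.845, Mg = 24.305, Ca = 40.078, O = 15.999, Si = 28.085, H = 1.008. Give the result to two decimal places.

Ca in (Mg0.74Fe0.26)5Ca2Si8O22(OH)2: molar mass 853.355 g/mol; 2×40.078 = 80.156 g → 9.39 wt%.
Ca in (Mg0.69Fe0.31)CaSi2O6: molar mass 226.324 g/mol; 1×40.078 = 40.078 g → 17.71 wt%.
Difference = 9.39 − 17.71 = -8.32 percentage points.

-8.32 percentage points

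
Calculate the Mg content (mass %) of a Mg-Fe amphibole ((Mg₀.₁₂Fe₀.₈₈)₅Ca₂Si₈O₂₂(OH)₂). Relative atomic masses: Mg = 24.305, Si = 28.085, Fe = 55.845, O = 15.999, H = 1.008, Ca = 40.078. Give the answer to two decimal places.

Formula mass = 0.60·24.305 + 4.40·55.845 + 2·40.078 + 8·28.085 + 24·15.999 + 2·1.008 = 951.129 g/mol, of which 14.583 g is Mg.
So Mg makes up 14.583/951.129 = 0.0153 of the mass, i.e. 1.53%.

1.53 mass %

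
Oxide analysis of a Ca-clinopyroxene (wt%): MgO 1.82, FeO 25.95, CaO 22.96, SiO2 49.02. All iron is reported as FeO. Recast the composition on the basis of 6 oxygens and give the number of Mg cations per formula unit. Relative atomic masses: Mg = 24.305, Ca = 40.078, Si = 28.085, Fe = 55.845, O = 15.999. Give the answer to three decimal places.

MgO: 1.82/40.304 = 0.04516 mol → 0.04516 mol Mg, 0.04516 mol O.
FeO: 25.95/71.844 = 0.36120 mol → 0.36120 mol Fe, 0.36120 mol O.
CaO: 22.96/56.077 = 0.40944 mol → 0.40944 mol Ca, 0.40944 mol O.
SiO2: 49.02/60.083 = 0.81587 mol → 0.81587 mol Si, 1.63174 mol O.
Total oxygen = 2.44754 mol. Normalization factor = 6/2.44754 = 2.45144.
Mg per 6 O = 0.04516 × 2.45144 = 0.111.

0.111 Mg apfu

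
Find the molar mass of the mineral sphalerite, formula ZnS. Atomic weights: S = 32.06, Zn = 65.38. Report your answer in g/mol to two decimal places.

97.44 g/mol

The formula mass is the sum 1(65.38) + 1(32.06).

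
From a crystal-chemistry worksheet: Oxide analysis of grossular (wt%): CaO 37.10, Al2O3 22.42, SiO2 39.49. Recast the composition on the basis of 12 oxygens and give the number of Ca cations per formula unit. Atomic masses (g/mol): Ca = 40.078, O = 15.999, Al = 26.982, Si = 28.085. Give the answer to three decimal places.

CaO (M=56.077): mol = 0.66159; Ca = 0.66159, O = 0.66159.
Al2O3 (M=101.961): mol = 0.21989; Al = 0.43978, O = 0.65967.
SiO2 (M=60.083): mol = 0.65726; Si = 0.65726, O = 1.31452.
ΣO = 2.63578; factor = 12/ΣO = 4.55273.
Ca apfu = 0.66159 × 4.55273 = 3.012.

3.012 Ca apfu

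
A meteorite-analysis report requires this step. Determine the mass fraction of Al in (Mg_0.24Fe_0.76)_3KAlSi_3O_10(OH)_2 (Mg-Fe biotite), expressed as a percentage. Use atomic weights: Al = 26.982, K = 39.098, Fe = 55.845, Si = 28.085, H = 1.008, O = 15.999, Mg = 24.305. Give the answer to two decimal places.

5.52 wt%

Molar mass of (Mg_0.24Fe_0.76)_3KAlSi_3O_10(OH)_2: 0.72×24.305 + 2.28×55.845 + 1×39.098 + 1×26.982 + 3×28.085 + 12×15.999 + 2×1.008 = 489.165 g/mol.
Mass of Al per formula unit: 1 × 26.982 = 26.982 g.
Weight fraction Al = 26.982 / 489.165 = 0.0552.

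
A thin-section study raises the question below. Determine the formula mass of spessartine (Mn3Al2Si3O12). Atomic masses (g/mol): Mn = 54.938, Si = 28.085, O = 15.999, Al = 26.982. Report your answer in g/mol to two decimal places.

M = 3·54.938 + 2·26.982 + 3·28.085 + 12·15.999

495.02 g/mol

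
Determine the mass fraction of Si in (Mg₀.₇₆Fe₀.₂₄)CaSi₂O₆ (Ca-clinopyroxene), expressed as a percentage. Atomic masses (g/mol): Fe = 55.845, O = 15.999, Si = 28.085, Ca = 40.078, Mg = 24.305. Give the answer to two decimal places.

Formula mass = 0.76×24.305 + 0.24×55.845 + 1×40.078 + 2×28.085 + 6×15.999 = 224.117 g/mol, of which 56.170 g is Si.
So Si makes up 56.170/224.117 = 0.2506 of the mass, i.e. 25.06%.

25.06 weight percent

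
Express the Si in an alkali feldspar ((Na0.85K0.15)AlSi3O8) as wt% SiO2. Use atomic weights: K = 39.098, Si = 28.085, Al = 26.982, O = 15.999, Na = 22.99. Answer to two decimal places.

68.11 wt%

Formula mass = 264.635 g/mol.
3 Si → 3.0000 mol SiO2 per formula unit; M(SiO2) = 60.083, so SiO2 mass = 180.249 g.
180.249/264.635 × 100 = 68.11 wt%.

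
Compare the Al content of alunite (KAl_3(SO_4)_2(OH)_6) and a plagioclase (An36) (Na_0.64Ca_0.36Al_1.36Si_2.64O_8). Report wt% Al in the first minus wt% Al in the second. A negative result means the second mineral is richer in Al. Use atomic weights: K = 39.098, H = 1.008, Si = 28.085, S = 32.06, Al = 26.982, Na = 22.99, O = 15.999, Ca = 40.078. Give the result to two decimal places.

5.85 percentage points

M(KAl_3(SO_4)_2(OH)_6) = 414.198 g/mol, so wt% Al = 80.946/414.198 × 100 = 19.54%.
M(Na_0.64Ca_0.36Al_1.36Si_2.64O_8) = 267.974 g/mol, so wt% Al = 36.696/267.974 × 100 = 13.69%.
19.54 − 13.69 = 5.85 pp.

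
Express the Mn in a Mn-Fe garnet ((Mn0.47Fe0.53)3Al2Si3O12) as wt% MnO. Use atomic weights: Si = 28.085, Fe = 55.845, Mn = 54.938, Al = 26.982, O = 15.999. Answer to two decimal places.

Molar mass of (Mn0.47Fe0.53)3Al2Si3O12 = 1.41*54.938 + 1.59*55.845 + 2*26.982 + 3*28.085 + 12*15.999 = 496.463 g/mol.
Each formula unit contains 1.41 Mn, equivalent to 1.41/1 = 1.4100 mol MnO.
M(MnO) = 1×54.938 + 1×15.999 = 70.937 g/mol.
Mass of MnO per formula unit = 1.4100 × 70.937 = 100.021 g.
MnO wt% = 100.021 / 496.463 × 100 = 20.15%.

20.15 wt%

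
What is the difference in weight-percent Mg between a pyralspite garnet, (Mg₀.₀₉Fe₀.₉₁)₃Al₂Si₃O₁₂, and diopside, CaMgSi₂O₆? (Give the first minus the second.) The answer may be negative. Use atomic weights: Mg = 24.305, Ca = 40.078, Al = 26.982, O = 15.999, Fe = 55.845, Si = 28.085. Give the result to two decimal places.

M((Mg₀.₀₉Fe₀.₉₁)₃Al₂Si₃O₁₂) = 489.226 g/mol, so wt% Mg = 6.562/489.226 × 100 = 1.34%.
M(CaMgSi₂O₆) = 216.547 g/mol, so wt% Mg = 24.305/216.547 × 100 = 11.22%.
1.34 − 11.22 = -9.88 pp.

-9.88 percentage points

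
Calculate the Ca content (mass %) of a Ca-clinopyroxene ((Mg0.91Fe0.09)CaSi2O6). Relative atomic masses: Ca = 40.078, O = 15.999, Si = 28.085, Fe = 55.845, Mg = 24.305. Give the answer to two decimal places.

M((Mg0.91Fe0.09)CaSi2O6) = 219.386 g/mol.
Ca contributes 1 × 40.078 = 40.078 g per mole.
40.078/219.386 = 0.1827 → 18.27%.

18.27 mass %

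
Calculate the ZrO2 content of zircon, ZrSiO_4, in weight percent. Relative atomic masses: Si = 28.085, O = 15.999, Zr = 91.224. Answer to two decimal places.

Molar mass of ZrSiO_4 = 1×91.224 + 1×28.085 + 4×15.999 = 183.305 g/mol.
Each formula unit contains 1 Zr, equivalent to 1/1 = 1.0000 mol ZrO2.
M(ZrO2) = 1×91.224 + 2×15.999 = 123.222 g/mol.
Mass of ZrO2 per formula unit = 1.0000 × 123.222 = 123.222 g.
ZrO2 wt% = 123.222 / 183.305 × 100 = 67.22%.

67.22 wt%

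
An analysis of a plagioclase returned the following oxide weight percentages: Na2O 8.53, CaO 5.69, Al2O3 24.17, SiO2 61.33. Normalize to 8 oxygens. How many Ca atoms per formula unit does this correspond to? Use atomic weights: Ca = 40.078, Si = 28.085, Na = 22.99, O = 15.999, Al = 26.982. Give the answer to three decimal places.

Na2O: 8.53/61.979 = 0.13763 mol → 0.27526 mol Na, 0.13763 mol O.
CaO: 5.69/56.077 = 0.10147 mol → 0.10147 mol Ca, 0.10147 mol O.
Al2O3: 24.17/101.961 = 0.23705 mol → 0.47410 mol Al, 0.71115 mol O.
SiO2: 61.33/60.083 = 1.02075 mol → 1.02075 mol Si, 2.04150 mol O.
Total oxygen = 2.99175 mol. Normalization factor = 8/2.99175 = 2.67402.
Ca per 8 O = 0.10147 × 2.67402 = 0.271.

0.271 Ca apfu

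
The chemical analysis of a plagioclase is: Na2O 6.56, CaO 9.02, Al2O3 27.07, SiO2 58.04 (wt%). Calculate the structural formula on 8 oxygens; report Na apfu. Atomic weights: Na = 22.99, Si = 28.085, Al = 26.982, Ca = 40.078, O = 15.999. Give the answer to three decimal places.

Na2O (M=61.979): mol = 0.10584; Na = 0.21168, O = 0.10584.
CaO (M=56.077): mol = 0.16085; Ca = 0.16085, O = 0.16085.
Al2O3 (M=101.961): mol = 0.26549; Al = 0.53098, O = 0.79647.
SiO2 (M=60.083): mol = 0.96600; Si = 0.96600, O = 1.93200.
ΣO = 2.99516; factor = 8/ΣO = 2.67098.
Na apfu = 0.21168 × 2.67098 = 0.565.

0.565 Na apfu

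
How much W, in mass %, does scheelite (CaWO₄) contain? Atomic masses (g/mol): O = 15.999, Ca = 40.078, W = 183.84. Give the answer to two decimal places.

63.85 mass %

M(CaWO₄) = 287.914 g/mol.
W contributes 1 × 183.84 = 183.840 g per mole.
183.840/287.914 = 0.6385 → 63.85%.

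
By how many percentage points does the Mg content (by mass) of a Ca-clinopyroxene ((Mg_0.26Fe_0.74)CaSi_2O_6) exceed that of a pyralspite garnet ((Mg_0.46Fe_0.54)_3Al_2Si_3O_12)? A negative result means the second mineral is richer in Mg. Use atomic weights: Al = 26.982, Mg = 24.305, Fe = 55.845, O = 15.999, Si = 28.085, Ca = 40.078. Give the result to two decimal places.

-4.75 percentage points

First mineral: 6.319 g Mg in 239.887 g formula = 2.63 wt% Mg.
Second mineral: 33.541 g Mg in 454.217 g formula = 7.38 wt% Mg.
2.63% − 7.38% gives a difference of -4.75 percentage points.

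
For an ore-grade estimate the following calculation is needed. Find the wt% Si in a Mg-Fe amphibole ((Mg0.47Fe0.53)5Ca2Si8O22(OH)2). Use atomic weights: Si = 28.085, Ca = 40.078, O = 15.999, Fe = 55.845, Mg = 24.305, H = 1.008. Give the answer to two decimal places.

25.08 mass %

M((Mg0.47Fe0.53)5Ca2Si8O22(OH)2) = 895.934 g/mol.
Si contributes 8 × 28.085 = 224.680 g per mole.
224.680/895.934 = 0.2508 → 25.08%.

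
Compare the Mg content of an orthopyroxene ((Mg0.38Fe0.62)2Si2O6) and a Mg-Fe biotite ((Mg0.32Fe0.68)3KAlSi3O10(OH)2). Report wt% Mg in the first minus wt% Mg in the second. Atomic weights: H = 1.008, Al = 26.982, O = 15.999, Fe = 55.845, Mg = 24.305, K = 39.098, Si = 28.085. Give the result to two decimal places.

First mineral: 18.472 g Mg in 239.884 g formula = 7.70 wt% Mg.
Second mineral: 23.333 g Mg in 481.596 g formula = 4.84 wt% Mg.
7.70% − 4.84% gives a difference of 2.86 percentage points.

2.86 percentage points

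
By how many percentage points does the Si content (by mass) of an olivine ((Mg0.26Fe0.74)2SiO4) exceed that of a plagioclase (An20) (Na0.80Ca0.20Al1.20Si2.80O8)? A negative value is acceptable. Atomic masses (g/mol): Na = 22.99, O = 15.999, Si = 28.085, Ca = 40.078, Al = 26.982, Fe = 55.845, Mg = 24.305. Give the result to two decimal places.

First mineral: 28.085 g Si in 187.370 g formula = 14.99 wt% Si.
Second mineral: 78.638 g Si in 265.416 g formula = 29.63 wt% Si.
14.99% − 29.63% gives a difference of -14.64 percentage points.

-14.64 percentage points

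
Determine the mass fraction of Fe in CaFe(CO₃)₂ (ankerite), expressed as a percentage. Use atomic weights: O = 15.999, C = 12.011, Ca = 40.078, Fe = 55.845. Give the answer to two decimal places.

Molar mass of CaFe(CO₃)₂: 1·40.078 + 1·55.845 + 2·12.011 + 6·15.999 = 215.939 g/mol.
Mass of Fe per formula unit: 1 × 55.845 = 55.845 g.
Weight fraction Fe = 55.845 / 215.939 = 0.2586.

25.86 weight percent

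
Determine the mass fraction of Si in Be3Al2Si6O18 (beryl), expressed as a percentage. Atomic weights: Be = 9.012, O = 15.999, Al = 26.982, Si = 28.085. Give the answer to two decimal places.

Formula mass = 3·9.012 + 2·26.982 + 6·28.085 + 18·15.999 = 537.492 g/mol, of which 168.510 g is Si.
So Si makes up 168.510/537.492 = 0.3135 of the mass, i.e. 31.35%.

31.35 weight percent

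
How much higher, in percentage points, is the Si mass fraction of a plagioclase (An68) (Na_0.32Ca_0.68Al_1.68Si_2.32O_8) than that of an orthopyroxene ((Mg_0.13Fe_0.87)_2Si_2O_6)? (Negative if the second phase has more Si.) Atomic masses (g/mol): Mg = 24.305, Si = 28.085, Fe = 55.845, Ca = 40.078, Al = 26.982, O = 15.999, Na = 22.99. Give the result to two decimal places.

First mineral: 65.157 g Si in 273.089 g formula = 23.86 wt% Si.
Second mineral: 56.170 g Si in 255.654 g formula = 21.97 wt% Si.
23.86% − 21.97% gives a difference of 1.89 percentage points.

1.89 percentage points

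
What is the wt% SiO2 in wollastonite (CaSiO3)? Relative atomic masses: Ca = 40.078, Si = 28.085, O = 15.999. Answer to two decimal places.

Molar mass of CaSiO3 = 1×40.078 + 1×28.085 + 3×15.999 = 116.160 g/mol.
Each formula unit contains 1 Si, equivalent to 1/1 = 1.0000 mol SiO2.
M(SiO2) = 1×28.085 + 2×15.999 = 60.083 g/mol.
Mass of SiO2 per formula unit = 1.0000 × 60.083 = 60.083 g.
SiO2 wt% = 60.083 / 116.160 × 100 = 51.72%.

51.72 wt%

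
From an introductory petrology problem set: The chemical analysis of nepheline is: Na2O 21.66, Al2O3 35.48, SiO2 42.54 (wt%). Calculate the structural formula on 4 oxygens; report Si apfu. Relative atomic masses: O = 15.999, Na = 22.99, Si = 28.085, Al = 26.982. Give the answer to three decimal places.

1.008 Si apfu

Na2O: 21.66/61.979 = 0.34947 mol → 0.69894 mol Na, 0.34947 mol O.
Al2O3: 35.48/101.961 = 0.34798 mol → 0.69596 mol Al, 1.04394 mol O.
SiO2: 42.54/60.083 = 0.70802 mol → 0.70802 mol Si, 1.41604 mol O.
Total oxygen = 2.80945 mol. Normalization factor = 4/2.80945 = 1.42377.
Si per 4 O = 0.70802 × 1.42377 = 1.008.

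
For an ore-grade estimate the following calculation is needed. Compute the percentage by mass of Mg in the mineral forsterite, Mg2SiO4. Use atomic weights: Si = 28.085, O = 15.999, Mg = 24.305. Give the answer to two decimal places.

34.55 weight percent

Molar mass of Mg2SiO4: 2*24.305 + 1*28.085 + 4*15.999 = 140.691 g/mol.
Mass of Mg per formula unit: 2 × 24.305 = 48.610 g.
Weight fraction Mg = 48.610 / 140.691 = 0.3455.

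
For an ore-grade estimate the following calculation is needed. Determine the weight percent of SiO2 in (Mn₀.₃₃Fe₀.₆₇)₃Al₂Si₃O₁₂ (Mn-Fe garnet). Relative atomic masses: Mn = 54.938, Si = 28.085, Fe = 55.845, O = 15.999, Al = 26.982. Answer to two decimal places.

36.28 wt%

M((Mn₀.₃₃Fe₀.₆₇)₃Al₂Si₃O₁₂) = 496.844 g/mol; M(SiO2) = 60.083 g/mol.
Moles SiO2 per formula unit = 3 Si ÷ 1 = 3.0000.
SiO2 fraction = (3.0000 × 60.083) / 496.844 = 180.249/496.844 = 0.3628.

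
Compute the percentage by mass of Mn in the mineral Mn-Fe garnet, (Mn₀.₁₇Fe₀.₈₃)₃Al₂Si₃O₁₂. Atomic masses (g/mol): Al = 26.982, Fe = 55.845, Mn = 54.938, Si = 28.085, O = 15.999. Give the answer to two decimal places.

Formula mass = 0.51·54.938 + 2.49·55.845 + 2·26.982 + 3·28.085 + 12·15.999 = 497.279 g/mol, of which 28.018 g is Mn.
So Mn makes up 28.018/497.279 = 0.0563 of the mass, i.e. 5.63%.

5.63 wt%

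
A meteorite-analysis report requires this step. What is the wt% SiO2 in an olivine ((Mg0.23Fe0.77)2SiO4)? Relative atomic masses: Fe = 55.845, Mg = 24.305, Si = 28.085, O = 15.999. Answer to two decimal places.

31.75 wt%

Formula mass = 189.263 g/mol.
1 Si → 1.0000 mol SiO2 per formula unit; M(SiO2) = 60.083, so SiO2 mass = 60.083 g.
60.083/189.263 × 100 = 31.75 wt%.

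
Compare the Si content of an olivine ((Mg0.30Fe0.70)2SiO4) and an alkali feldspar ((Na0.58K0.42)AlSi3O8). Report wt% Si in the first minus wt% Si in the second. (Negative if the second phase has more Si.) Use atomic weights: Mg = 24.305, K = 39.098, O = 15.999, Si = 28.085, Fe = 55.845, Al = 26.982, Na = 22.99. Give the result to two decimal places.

-16.13 percentage points

Si in (Mg0.30Fe0.70)2SiO4: molar mass 184.847 g/mol; 1×28.085 = 28.085 g → 15.19 wt%.
Si in (Na0.58K0.42)AlSi3O8: molar mass 268.984 g/mol; 3×28.085 = 84.255 g → 31.32 wt%.
Difference = 15.19 − 31.32 = -16.13 percentage points.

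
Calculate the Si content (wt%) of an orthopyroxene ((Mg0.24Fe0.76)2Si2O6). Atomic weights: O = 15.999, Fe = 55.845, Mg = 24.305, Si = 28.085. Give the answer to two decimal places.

M((Mg0.24Fe0.76)2Si2O6) = 248.715 g/mol.
Si contributes 2 × 28.085 = 56.170 g per mole.
56.170/248.715 = 0.2258 → 22.58%.

22.58 wt%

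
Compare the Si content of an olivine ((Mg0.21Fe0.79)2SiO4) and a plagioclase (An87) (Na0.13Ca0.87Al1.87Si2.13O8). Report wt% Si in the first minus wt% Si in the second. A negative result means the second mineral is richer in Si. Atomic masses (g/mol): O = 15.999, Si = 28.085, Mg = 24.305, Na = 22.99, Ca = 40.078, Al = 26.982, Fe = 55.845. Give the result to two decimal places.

M((Mg0.21Fe0.79)2SiO4) = 190.524 g/mol, so wt% Si = 28.085/190.524 × 100 = 14.74%.
M(Na0.13Ca0.87Al1.87Si2.13O8) = 276.126 g/mol, so wt% Si = 59.821/276.126 × 100 = 21.66%.
14.74 − 21.66 = -6.92 pp.

-6.92 percentage points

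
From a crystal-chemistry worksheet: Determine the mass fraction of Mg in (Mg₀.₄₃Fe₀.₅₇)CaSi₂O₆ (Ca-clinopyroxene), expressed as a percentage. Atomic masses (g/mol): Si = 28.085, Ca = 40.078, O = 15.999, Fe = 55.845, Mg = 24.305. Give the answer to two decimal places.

4.46 weight percent

M((Mg₀.₄₃Fe₀.₅₇)CaSi₂O₆) = 234.525 g/mol.
Mg contributes 0.43 × 24.305 = 10.451 g per mole.
10.451/234.525 = 0.0446 → 4.46%.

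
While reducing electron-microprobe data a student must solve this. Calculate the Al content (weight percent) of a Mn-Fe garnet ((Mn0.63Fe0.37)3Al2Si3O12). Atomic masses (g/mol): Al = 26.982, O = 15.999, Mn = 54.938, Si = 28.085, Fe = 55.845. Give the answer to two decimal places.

Molar mass of (Mn0.63Fe0.37)3Al2Si3O12: 1.89*54.938 + 1.11*55.845 + 2*26.982 + 3*28.085 + 12*15.999 = 496.028 g/mol.
Mass of Al per formula unit: 2 × 26.982 = 53.964 g.
Weight fraction Al = 53.964 / 496.028 = 0.1088.

10.88 weight percent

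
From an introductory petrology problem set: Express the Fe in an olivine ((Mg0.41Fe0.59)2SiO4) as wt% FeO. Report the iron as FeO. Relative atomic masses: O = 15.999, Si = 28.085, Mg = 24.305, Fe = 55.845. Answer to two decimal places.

47.65 wt%

M((Mg0.41Fe0.59)2SiO4) = 177.908 g/mol; M(FeO) = 71.844 g/mol.
Moles FeO per formula unit = 1.18 Fe ÷ 1 = 1.1800.
FeO fraction = (1.1800 × 71.844) / 177.908 = 84.776/177.908 = 0.4765.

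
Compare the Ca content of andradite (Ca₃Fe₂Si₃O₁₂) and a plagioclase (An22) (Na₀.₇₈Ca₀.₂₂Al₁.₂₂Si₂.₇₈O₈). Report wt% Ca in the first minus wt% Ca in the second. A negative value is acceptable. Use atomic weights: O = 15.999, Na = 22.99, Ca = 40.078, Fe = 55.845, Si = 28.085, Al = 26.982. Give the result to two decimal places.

20.34 percentage points

M(Ca₃Fe₂Si₃O₁₂) = 508.167 g/mol, so wt% Ca = 120.234/508.167 × 100 = 23.66%.
M(Na₀.₇₈Ca₀.₂₂Al₁.₂₂Si₂.₇₈O₈) = 265.736 g/mol, so wt% Ca = 8.817/265.736 × 100 = 3.32%.
23.66 − 3.32 = 20.34 pp.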